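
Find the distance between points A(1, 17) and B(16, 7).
Using the distance formula: d = sqrt((x₂-x₁)² + (y₂-y₁)²)
dx = 16 - 1 = 15
dy = 7 - 17 = -10
d = sqrt(15² + (-10)²) = sqrt(225 + 100) = sqrt(325) = 18.03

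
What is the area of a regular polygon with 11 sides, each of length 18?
For a regular 11-gon with side length s = 18:
Apothem a = s / (2*tan(pi/11)) = 18 / (2*tan(pi/11)) ≈ 30.6512
Perimeter P = 11 * 18 = 198
Area = (1/2) * P * a = (1/2) * 198 * 30.6512 = 3034.47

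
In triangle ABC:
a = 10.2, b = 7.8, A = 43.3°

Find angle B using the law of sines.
sin(B)/b = sin(A)/a
sin(B) = b·sin(A)/a = 7.8·sin(43.3°)/10.2 = 0.524449
B = arcsin(0.524449) = 31.63°  (b ≤ a, so B ≤ A and the acute solution is unique)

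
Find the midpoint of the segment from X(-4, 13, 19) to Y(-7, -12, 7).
Midpoint = ((-4-7)/2, (13-12)/2, (19+7)/2) = (-5.5, 0.5, 13)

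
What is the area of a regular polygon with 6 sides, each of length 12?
For a regular 6-gon with side length s = 12:
Apothem a = s / (2*tan(pi/6)) = 12 / (2*tan(pi/6)) ≈ 10.3923
Perimeter P = 6 * 12 = 72
Area = (1/2) * P * a = (1/2) * 72 * 10.3923 = 374.12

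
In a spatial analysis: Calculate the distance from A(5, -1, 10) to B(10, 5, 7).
d = √[(5)² + (6)² + (-3)²] = √70 = 8.367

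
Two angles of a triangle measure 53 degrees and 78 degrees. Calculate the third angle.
Sum of angles in a triangle = 180 degrees
Third angle = 180 - 53 - 78
Third angle = 49 degrees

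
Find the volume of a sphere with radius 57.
Volume = (4/3) * pi * r³
Volume = (4/3) * pi * 57³
Volume = (4/3) * pi * 185193
Volume = 775734.62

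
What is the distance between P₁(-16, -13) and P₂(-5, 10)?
Using the distance formula: d = sqrt((x₂-x₁)² + (y₂-y₁)²)
dx = (-5) - (-16) = 11
dy = 10 - (-13) = 23
d = sqrt(11² + 23²) = sqrt(121 + 529) = sqrt(650) = 25.50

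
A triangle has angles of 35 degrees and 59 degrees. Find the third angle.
Sum of angles in a triangle = 180 degrees
Third angle = 180 - 35 - 59
Third angle = 86 degrees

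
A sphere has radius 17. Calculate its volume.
Volume = (4/3) * pi * r³
Volume = (4/3) * pi * 17³
Volume = (4/3) * pi * 4913
Volume = 20579.53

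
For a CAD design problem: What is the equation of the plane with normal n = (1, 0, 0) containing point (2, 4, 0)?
d = n·P = (1)(2) + (0)(4) + (0)(0) = 2
Plane: x = 2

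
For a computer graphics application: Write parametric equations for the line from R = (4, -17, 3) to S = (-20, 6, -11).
Direction vector d = S - R = (-24, 23, -14)
x = 4 - 24t, y = -17 + 23t, z = 3 - 14t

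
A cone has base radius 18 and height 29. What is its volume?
Volume = (1/3) * pi * r² * h
Volume = (1/3) * pi * 18² * 29
Volume = (1/3) * pi * 324 * 29
Volume = (1/3) * pi * 9396
Volume = 9839.47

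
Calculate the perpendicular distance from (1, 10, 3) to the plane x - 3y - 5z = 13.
d = |1(1) + (-3)(10) + (-5)(3) - (13)| / √(1² + (-3)² + (-5)²) = 57/√35 = 9.635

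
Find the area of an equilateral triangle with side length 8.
Area = (sqrt(3)/4) * s²
Area = (sqrt(3)/4) * 8²
Area = (sqrt(3)/4) * 64
Area = 27.71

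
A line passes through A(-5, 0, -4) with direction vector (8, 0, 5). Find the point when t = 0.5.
P(0.5) = (-5 + 8(0.5), 0 + 0(0.5), -4 + 5(0.5)) = (-1, 0, -1.5)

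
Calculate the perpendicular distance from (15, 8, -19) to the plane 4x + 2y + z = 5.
d = |4(15) + 2(8) + 1(-19) - (5)| / √(4² + 2² + 1²) = 52/√21 = 11.35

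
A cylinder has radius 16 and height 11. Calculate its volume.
Volume = pi * r² * h
Volume = pi * 16² * 11
Volume = pi * 256 * 11
Volume = pi * 2816
Volume = 8846.72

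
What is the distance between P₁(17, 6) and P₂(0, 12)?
Using the distance formula: d = sqrt((x₂-x₁)² + (y₂-y₁)²)
dx = 0 - 17 = -17
dy = 12 - 6 = 6
d = sqrt((-17)² + 6²) = sqrt(289 + 36) = sqrt(325) = 18.03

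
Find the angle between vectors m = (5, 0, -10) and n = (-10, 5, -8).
m·n = 30, |m|² = 125, |n|² = 189
cos θ = 30/√23625 ≈ 0.1952
θ ≈ 78.74°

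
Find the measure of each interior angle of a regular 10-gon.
Interior angle of a regular n-gon = (n-2)*180/n
Interior angle = (10-2)*180/10
Interior angle = 8*180/10
Interior angle = 1440/10
Interior angle = 144 degrees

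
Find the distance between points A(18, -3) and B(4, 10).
Using the distance formula: d = sqrt((x₂-x₁)² + (y₂-y₁)²)
dx = 4 - 18 = -14
dy = 10 - (-3) = 13
d = sqrt((-14)² + 13²) = sqrt(196 + 169) = sqrt(365) = 19.10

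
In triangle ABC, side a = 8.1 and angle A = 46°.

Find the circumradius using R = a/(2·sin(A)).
R = a/(2·sin(A)) = 8.1/(2·sin(46°))
R = 8.1/(2·0.719340) = 8.1/1.438680 = 5.63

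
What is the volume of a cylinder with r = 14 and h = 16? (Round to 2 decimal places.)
Volume = pi * r² * h
Volume = pi * 14² * 16
Volume = pi * 196 * 16
Volume = pi * 3136
Volume = 9852.03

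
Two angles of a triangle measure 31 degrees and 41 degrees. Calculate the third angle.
Sum of angles in a triangle = 180 degrees
Third angle = 180 - 31 - 41
Third angle = 108 degrees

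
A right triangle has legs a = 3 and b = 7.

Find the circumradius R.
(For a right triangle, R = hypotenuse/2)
Hypotenuse c = √(3² + 7²) = √58 = 7.61577
R = c/2 = 3.808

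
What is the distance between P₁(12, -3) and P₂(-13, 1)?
Using the distance formula: d = sqrt((x₂-x₁)² + (y₂-y₁)²)
dx = (-13) - 12 = -25
dy = 1 - (-3) = 4
d = sqrt((-25)² + 4²) = sqrt(625 + 16) = sqrt(641) = 25.32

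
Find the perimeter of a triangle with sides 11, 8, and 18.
Perimeter = sum of all sides
Perimeter = 11 + 8 + 18
Perimeter = 37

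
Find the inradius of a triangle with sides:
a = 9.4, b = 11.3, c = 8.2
s = (a+b+c)/2 = (9.4+11.3+8.2)/2 = 14.45
Area = √(s(s-a)(s-b)(s-c)) = √(14.45·5.05·3.15·6.25) = 37.9031
r = Area/s = 37.9031/14.45 = 2.623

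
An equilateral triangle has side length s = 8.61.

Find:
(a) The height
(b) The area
(a) Height h = s·√3/2 = 8.61·√3/2 = 7.456
(b) Area = (√3/4)·s² = (√3/4)·8.61² = (√3/4)·74.1321 = 32.1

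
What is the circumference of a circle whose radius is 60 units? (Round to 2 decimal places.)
Circumference = 2 * pi * r
Circumference = 2 * pi * 60
Circumference = 376.99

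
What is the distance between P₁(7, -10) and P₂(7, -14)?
Using the distance formula: d = sqrt((x₂-x₁)² + (y₂-y₁)²)
dx = 7 - 7 = 0
dy = (-14) - (-10) = -4
d = sqrt(0² + (-4)²) = sqrt(0 + 16) = sqrt(16) = 4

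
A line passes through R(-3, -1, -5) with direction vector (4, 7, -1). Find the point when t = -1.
P(-1) = (-3 + 4(-1), -1 + 7(-1), -5 + (-1)(-1)) = (-7, -8, -4)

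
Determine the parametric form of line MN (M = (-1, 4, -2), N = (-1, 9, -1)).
Direction vector d = N - M = (0, 5, 1)
x = -1, y = 4 + 5t, z = -2 + t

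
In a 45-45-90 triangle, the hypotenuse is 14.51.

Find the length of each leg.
In a 45-45-90 triangle, hypotenuse = leg·√2  →  leg = hypotenuse/√2
leg = 14.51/√2 = 10.26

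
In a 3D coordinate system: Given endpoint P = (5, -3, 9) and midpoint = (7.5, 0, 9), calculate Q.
Q = (2×7.5 - 5, 2×0 - (-3), 2×9 - 9) = (10, 3, 9)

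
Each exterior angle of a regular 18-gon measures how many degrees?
Exterior angle of a regular n-gon = 360/n
Exterior angle = 360/18
Exterior angle = 20 degrees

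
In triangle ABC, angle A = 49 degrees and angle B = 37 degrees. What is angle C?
Sum of angles in a triangle = 180 degrees
Third angle = 180 - 49 - 37
Third angle = 94 degrees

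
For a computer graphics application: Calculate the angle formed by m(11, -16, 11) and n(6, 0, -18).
m·n = -132, |m|² = 498, |n|² = 360
cos θ = -132/√179280 ≈ -0.3118
θ ≈ 108.2°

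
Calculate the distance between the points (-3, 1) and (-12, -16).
Using the distance formula: d = sqrt((x₂-x₁)² + (y₂-y₁)²)
dx = (-12) - (-3) = -9
dy = (-16) - 1 = -17
d = sqrt((-9)² + (-17)²) = sqrt(81 + 289) = sqrt(370) = 19.24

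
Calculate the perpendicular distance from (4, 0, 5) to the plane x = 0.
d = |1(4) + 0(0) + 0(5) - (0)| / √(1² + 0² + 0²) = 4/√1 = 4.0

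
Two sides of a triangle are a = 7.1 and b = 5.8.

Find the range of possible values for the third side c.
By the triangle inequality: |a - b| < c < a + b
|7.1 - 5.8| < c < 7.1 + 5.8
1.3 < c < 12.9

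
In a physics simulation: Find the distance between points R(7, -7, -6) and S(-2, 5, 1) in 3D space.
d = √[(-9)² + (12)² + (7)²] = √274 = 16.55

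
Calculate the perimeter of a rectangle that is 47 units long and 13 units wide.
Perimeter = 2 * (length + width)
Perimeter = 2 * (47 + 13)
Perimeter = 2 * 60
Perimeter = 120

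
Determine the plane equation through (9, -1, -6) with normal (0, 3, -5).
d = n·P = (0)(9) + (3)(-1) + (-5)(-6) = 27
Plane: 3y - 5z = 27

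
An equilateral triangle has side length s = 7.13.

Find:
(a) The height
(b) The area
(a) Height h = s·√3/2 = 7.13·√3/2 = 6.175
(b) Area = (√3/4)·s² = (√3/4)·7.13² = (√3/4)·50.8369 = 22.01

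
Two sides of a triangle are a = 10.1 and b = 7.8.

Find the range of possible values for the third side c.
By the triangle inequality: |a - b| < c < a + b
|10.1 - 7.8| < c < 10.1 + 7.8
2.3 < c < 17.9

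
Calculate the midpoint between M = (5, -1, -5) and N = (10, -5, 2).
Midpoint = ((5+10)/2, (-1-5)/2, (-5+2)/2) = (7.5, -3, -1.5)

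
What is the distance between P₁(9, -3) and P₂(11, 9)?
Using the distance formula: d = sqrt((x₂-x₁)² + (y₂-y₁)²)
dx = 11 - 9 = 2
dy = 9 - (-3) = 12
d = sqrt(2² + 12²) = sqrt(4 + 144) = sqrt(148) = 12.17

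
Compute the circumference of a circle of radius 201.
Circumference = 2 * pi * r
Circumference = 2 * pi * 201
Circumference = 1262.92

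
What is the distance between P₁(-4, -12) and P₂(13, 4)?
Using the distance formula: d = sqrt((x₂-x₁)² + (y₂-y₁)²)
dx = 13 - (-4) = 17
dy = 4 - (-12) = 16
d = sqrt(17² + 16²) = sqrt(289 + 256) = sqrt(545) = 23.35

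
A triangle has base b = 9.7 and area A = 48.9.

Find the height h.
A = ½bh  →  h = 2A/b
h = 2·48.9/9.7 = 10.08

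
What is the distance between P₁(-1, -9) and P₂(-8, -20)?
Using the distance formula: d = sqrt((x₂-x₁)² + (y₂-y₁)²)
dx = (-8) - (-1) = -7
dy = (-20) - (-9) = -11
d = sqrt((-7)² + (-11)²) = sqrt(49 + 121) = sqrt(170) = 13.04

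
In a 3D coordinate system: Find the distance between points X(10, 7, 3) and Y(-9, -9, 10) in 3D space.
d = √[(-19)² + (-16)² + (7)²] = √666 = 25.81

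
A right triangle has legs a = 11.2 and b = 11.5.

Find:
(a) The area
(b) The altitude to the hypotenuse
(a) Area = ½ab = ½·11.2·11.5 = 64.4
(b) Hypotenuse c = √(11.2² + 11.5²) = √257.69 = 16.0527
    Area = ½·c·h_c  →  h_c = 2·Area/c = 2·64.4/16.0527 = 8.024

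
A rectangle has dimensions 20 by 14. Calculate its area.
Area = length * width
Area = 20 * 14
Area = 280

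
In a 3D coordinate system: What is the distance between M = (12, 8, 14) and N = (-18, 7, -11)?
d = √[(-30)² + (-1)² + (-25)²] = √1526 = 39.06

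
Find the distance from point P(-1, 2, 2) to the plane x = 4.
d = |1(-1) + 0(2) + 0(2) - (4)| / √(1² + 0² + 0²) = 5/√1 = 5.0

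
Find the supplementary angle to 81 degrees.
Supplementary angles sum to 180 degrees.
Other angle = 180 - 81
Other angle = 99 degrees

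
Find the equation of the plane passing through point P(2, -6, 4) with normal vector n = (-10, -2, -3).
d = n·P = (-10)(2) + (-2)(-6) + (-3)(4) = -20
Plane: -10x - 2y - 3z = -20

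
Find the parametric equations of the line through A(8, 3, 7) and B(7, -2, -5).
Direction vector d = B - A = (-1, -5, -12)
x = 8 - t, y = 3 - 5t, z = 7 - 12t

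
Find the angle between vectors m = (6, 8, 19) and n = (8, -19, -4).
m·n = -180, |m|² = 461, |n|² = 441
cos θ = -180/√203301 ≈ -0.3992
θ ≈ 113.5°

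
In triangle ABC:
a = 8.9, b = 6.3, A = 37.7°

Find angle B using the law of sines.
sin(B)/b = sin(A)/a
sin(B) = b·sin(A)/a = 6.3·sin(37.7°)/8.9 = 0.432879
B = arcsin(0.432879) = 25.65°  (b ≤ a, so B ≤ A and the acute solution is unique)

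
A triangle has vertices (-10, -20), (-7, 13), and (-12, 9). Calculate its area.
Using the coordinate formula: Area = (1/2)|x₁(y₂-y₃) + x₂(y₃-y₁) + x₃(y₁-y₂)|
Area = (1/2)|(-10)(13-9) + (-7)(9-(-20)) + (-12)((-20)-13)|
Area = (1/2)|(-10)*4 + (-7)*29 + (-12)*(-33)|
Area = (1/2)|(-40) + (-203) + 396|
Area = (1/2)*153 = 76.50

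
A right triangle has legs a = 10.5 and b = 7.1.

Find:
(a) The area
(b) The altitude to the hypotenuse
(a) Area = ½ab = ½·10.5·7.1 = 37.275
(b) Hypotenuse c = √(10.5² + 7.1²) = √160.66 = 12.6752
    Area = ½·c·h_c  →  h_c = 2·Area/c = 2·37.275/12.6752 = 5.882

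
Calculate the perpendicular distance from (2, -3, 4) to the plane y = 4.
d = |0(2) + 1(-3) + 0(4) - (4)| / √(0² + 1² + 0²) = 7/√1 = 7.0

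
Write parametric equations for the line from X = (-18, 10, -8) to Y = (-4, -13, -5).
Direction vector d = Y - X = (14, -23, 3)
x = -18 + 14t, y = 10 - 23t, z = -8 + 3t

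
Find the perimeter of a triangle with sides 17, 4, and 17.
Perimeter = sum of all sides
Perimeter = 17 + 4 + 17
Perimeter = 38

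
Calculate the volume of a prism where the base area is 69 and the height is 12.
Volume = base area * height
Volume = 69 * 12
Volume = 828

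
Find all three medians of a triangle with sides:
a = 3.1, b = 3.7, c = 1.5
Using m_x = ½√(2y² + 2z² - x²):
m_a = ½√(2·3.7² + 2·1.5² - 3.1²) = ½√22.27 = 2.36
m_b = ½√(2·3.1² + 2·1.5² - 3.7²) = ½√10.03 = 1.584
m_c = ½√(2·3.1² + 2·3.7² - 1.5²) = ½√44.35 = 3.33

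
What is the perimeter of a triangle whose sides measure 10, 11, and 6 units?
Perimeter = sum of all sides
Perimeter = 10 + 11 + 6
Perimeter = 27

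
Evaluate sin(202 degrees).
sin(202 degrees) = -0.3746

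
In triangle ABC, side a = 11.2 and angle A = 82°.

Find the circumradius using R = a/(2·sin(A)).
R = a/(2·sin(A)) = 11.2/(2·sin(82°))
R = 11.2/(2·0.990268) = 11.2/1.980536 = 5.655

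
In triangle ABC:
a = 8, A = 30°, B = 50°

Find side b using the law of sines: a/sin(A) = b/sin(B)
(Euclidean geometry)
b = a·sin(B)/sin(A) = 8·sin(50°)/sin(30°)
b = 8·0.766044/0.500000 = 12.26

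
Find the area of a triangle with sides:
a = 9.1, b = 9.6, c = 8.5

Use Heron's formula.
s = (a+b+c)/2 = (9.1+9.6+8.5)/2 = 13.6
A = √(s(s-a)(s-b)(s-c)) = √(13.6·4.5·4·5.1)
A = √1248.48 = 35.33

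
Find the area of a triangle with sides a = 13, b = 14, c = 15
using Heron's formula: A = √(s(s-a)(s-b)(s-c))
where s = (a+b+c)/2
s = (13+14+15)/2 = 21
A = √(21·8·7·6) = √7056 = 84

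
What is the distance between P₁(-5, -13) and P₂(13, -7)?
Using the distance formula: d = sqrt((x₂-x₁)² + (y₂-y₁)²)
dx = 13 - (-5) = 18
dy = (-7) - (-13) = 6
d = sqrt(18² + 6²) = sqrt(324 + 36) = sqrt(360) = 18.97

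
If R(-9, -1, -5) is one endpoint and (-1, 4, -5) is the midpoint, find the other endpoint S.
S = (2×(-1) - (-9), 2×4 - (-1), 2×(-5) - (-5)) = (7, 9, -5)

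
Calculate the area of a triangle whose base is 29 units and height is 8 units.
Area = (1/2) * base * height
Area = (1/2) * 29 * 8
Area = 116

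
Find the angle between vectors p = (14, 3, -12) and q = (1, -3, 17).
p·q = -199, |p|² = 349, |q|² = 299
cos θ = -199/√104351 ≈ -0.616
θ ≈ 128.0°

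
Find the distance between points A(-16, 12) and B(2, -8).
Using the distance formula: d = sqrt((x₂-x₁)² + (y₂-y₁)²)
dx = 2 - (-16) = 18
dy = (-8) - 12 = -20
d = sqrt(18² + (-20)²) = sqrt(324 + 400) = sqrt(724) = 26.91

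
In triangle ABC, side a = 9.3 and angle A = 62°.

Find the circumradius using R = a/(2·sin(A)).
R = a/(2·sin(A)) = 9.3/(2·sin(62°))
R = 9.3/(2·0.882948) = 9.3/1.765895 = 5.266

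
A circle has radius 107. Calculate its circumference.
Circumference = 2 * pi * r
Circumference = 2 * pi * 107
Circumference = 672.30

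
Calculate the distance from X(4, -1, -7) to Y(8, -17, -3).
d = √[(4)² + (-16)² + (4)²] = √288 = 16.97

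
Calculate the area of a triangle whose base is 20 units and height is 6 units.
Area = (1/2) * base * height
Area = (1/2) * 20 * 6
Area = 60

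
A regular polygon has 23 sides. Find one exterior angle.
Exterior angle of a regular n-gon = 360/n
Exterior angle = 360/23
Exterior angle = 15.65 degrees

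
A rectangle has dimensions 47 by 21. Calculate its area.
Area = length * width
Area = 47 * 21
Area = 987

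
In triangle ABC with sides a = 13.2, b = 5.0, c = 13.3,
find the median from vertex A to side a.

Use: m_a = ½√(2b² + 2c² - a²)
m_a = ½√(2·5.0² + 2·13.3² - 13.2²)
m_a = ½√(50 + 353.78 - 174.24) = ½√229.54 = 7.575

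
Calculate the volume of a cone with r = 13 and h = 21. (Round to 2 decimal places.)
Volume = (1/3) * pi * r² * h
Volume = (1/3) * pi * 13² * 21
Volume = (1/3) * pi * 169 * 21
Volume = (1/3) * pi * 3549
Volume = 3716.50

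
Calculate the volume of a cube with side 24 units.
Volume = s³
Volume = 24³
Volume = 13824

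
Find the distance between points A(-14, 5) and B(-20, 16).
Using the distance formula: d = sqrt((x₂-x₁)² + (y₂-y₁)²)
dx = (-20) - (-14) = -6
dy = 16 - 5 = 11
d = sqrt((-6)² + 11²) = sqrt(36 + 121) = sqrt(157) = 12.53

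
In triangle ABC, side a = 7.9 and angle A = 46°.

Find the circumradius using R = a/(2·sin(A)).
R = a/(2·sin(A)) = 7.9/(2·sin(46°))
R = 7.9/(2·0.719340) = 7.9/1.438680 = 5.491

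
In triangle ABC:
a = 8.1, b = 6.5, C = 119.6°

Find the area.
Using A = ½ab·sin(C):
A = ½·8.1·6.5·sin(119.6°) = ½·52.65·0.869495 = 22.89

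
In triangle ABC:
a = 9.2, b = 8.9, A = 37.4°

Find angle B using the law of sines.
sin(B)/b = sin(A)/a
sin(B) = b·sin(A)/a = 8.9·sin(37.4°)/9.2 = 0.587570
B = arcsin(0.587570) = 35.98°  (b ≤ a, so B ≤ A and the acute solution is unique)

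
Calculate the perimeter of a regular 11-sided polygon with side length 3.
Perimeter = number of sides * side length
Perimeter = 11 * 3
Perimeter = 33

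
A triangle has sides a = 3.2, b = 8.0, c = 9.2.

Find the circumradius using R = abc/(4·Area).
s = (a+b+c)/2 = 10.2
Area = √(s(s-a)(s-b)(s-c)) = √(10.2·7·2.2·1) = 12.5332
R = abc/(4·Area) = (3.2·8.0·9.2)/(4·12.5332) = 235.52/50.1328 = 4.698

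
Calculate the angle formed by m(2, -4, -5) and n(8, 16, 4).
m·n = -68, |m|² = 45, |n|² = 336
cos θ = -68/√15120 ≈ -0.553
θ ≈ 123.6°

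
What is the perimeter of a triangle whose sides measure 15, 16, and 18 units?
Perimeter = sum of all sides
Perimeter = 15 + 16 + 18
Perimeter = 49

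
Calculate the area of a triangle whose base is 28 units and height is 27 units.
Area = (1/2) * base * height
Area = (1/2) * 28 * 27
Area = 378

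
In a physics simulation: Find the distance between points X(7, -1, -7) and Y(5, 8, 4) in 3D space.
d = √[(-2)² + (9)² + (11)²] = √206 = 14.35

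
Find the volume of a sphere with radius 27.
Volume = (4/3) * pi * r³
Volume = (4/3) * pi * 27³
Volume = (4/3) * pi * 19683
Volume = 82447.96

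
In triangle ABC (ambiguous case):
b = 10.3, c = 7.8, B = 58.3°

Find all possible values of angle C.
sin(C)/c = sin(B)/b  →  sin(C) = c·sin(B)/b = 7.8·sin(58.3°)/10.3 = 0.644304
C₁ = arcsin(0.644304) = 40.11°,  C₂ = 180° - C₁ = 139.89°
Check C₂: A = 180° - 58.3° - 139.89° = -18.19° ≤ 0, rejected
C = 40.11° (one solution)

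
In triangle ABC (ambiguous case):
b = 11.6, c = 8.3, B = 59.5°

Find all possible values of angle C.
sin(C)/c = sin(B)/b  →  sin(C) = c·sin(B)/b = 8.3·sin(59.5°)/11.6 = 0.616511
C₁ = arcsin(0.616511) = 38.06°,  C₂ = 180° - C₁ = 141.94°
Check C₂: A = 180° - 59.5° - 141.94° = -21.44° ≤ 0, rejected
C = 38.06° (one solution)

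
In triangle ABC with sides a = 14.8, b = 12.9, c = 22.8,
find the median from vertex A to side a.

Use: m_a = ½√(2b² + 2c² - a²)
m_a = ½√(2·12.9² + 2·22.8² - 14.8²)
m_a = ½√(332.82 + 1039.68 - 219.04) = ½√1153.46 = 16.98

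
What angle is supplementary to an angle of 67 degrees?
Supplementary angles sum to 180 degrees.
Other angle = 180 - 67
Other angle = 113 degrees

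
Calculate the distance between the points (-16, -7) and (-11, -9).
Using the distance formula: d = sqrt((x₂-x₁)² + (y₂-y₁)²)
dx = (-11) - (-16) = 5
dy = (-9) - (-7) = -2
d = sqrt(5² + (-2)²) = sqrt(25 + 4) = sqrt(29) = 5.39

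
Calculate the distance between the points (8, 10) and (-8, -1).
Using the distance formula: d = sqrt((x₂-x₁)² + (y₂-y₁)²)
dx = (-8) - 8 = -16
dy = (-1) - 10 = -11
d = sqrt((-16)² + (-11)²) = sqrt(256 + 121) = sqrt(377) = 19.42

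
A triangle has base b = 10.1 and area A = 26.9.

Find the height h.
A = ½bh  →  h = 2A/b
h = 2·26.9/10.1 = 5.327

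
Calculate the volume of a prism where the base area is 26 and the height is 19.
Volume = base area * height
Volume = 26 * 19
Volume = 494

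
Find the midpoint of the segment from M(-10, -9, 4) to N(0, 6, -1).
Midpoint = ((-10+0)/2, (-9+6)/2, (4-1)/2) = (-5, -1.5, 1.5)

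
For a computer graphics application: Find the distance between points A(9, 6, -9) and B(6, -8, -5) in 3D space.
d = √[(-3)² + (-14)² + (4)²] = √221 = 14.87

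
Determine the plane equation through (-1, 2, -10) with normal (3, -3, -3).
d = n·P = (3)(-1) + (-3)(2) + (-3)(-10) = 21
Plane: 3x - 3y - 3z = 21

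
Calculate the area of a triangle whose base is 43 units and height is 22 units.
Area = (1/2) * base * height
Area = (1/2) * 43 * 22
Area = 473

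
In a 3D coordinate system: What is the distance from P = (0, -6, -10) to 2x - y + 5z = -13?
d = |2(0) + (-1)(-6) + 5(-10) - (-13)| / √(2² + (-1)² + 5²) = 31/√30 = 5.66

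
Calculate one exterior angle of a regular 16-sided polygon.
Exterior angle of a regular n-gon = 360/n
Exterior angle = 360/16
Exterior angle = 22.50 degrees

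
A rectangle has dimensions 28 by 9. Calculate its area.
Area = length * width
Area = 28 * 9
Area = 252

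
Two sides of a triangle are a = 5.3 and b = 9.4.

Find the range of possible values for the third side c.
By the triangle inequality: |a - b| < c < a + b
|5.3 - 9.4| < c < 5.3 + 9.4
4.1 < c < 14.7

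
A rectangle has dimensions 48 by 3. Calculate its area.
Area = length * width
Area = 48 * 3
Area = 144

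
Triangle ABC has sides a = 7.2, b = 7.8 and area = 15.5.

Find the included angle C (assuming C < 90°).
Area = ½ab·sin(C)  →  sin(C) = 2·Area/(ab)
sin(C) = 2·15.5/(7.2·7.8) = 0.551994
C = arcsin(0.551994) = 33.5°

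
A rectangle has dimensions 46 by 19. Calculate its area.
Area = length * width
Area = 46 * 19
Area = 874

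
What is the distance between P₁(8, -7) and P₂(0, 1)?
Using the distance formula: d = sqrt((x₂-x₁)² + (y₂-y₁)²)
dx = 0 - 8 = -8
dy = 1 - (-7) = 8
d = sqrt((-8)² + 8²) = sqrt(64 + 64) = sqrt(128) = 11.31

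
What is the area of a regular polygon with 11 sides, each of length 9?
For a regular 11-gon with side length s = 9:
Apothem a = s / (2*tan(pi/11)) = 9 / (2*tan(pi/11)) ≈ 15.3256
Perimeter P = 11 * 9 = 99
Area = (1/2) * P * a = (1/2) * 99 * 15.3256 = 758.62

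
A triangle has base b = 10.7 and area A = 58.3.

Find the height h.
A = ½bh  →  h = 2A/b
h = 2·58.3/10.7 = 10.9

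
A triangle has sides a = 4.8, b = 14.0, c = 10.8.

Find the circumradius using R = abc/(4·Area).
s = (a+b+c)/2 = 14.8
Area = √(s(s-a)(s-b)(s-c)) = √(14.8·10·0.8·4) = 21.7624
R = abc/(4·Area) = (4.8·14.0·10.8)/(4·21.7624) = 725.76/87.0496 = 8.337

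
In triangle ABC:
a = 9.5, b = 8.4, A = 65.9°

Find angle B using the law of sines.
sin(B)/b = sin(A)/a
sin(B) = b·sin(A)/a = 8.4·sin(65.9°)/9.5 = 0.807138
B = arcsin(0.807138) = 53.82°  (b ≤ a, so B ≤ A and the acute solution is unique)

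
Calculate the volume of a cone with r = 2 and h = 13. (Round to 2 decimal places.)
Volume = (1/3) * pi * r² * h
Volume = (1/3) * pi * 2² * 13
Volume = (1/3) * pi * 4 * 13
Volume = (1/3) * pi * 52
Volume = 54.45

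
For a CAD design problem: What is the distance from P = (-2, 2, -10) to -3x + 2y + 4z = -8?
d = |(-3)(-2) + 2(2) + 4(-10) - (-8)| / √((-3)² + 2² + 4²) = 22/√29 = 4.085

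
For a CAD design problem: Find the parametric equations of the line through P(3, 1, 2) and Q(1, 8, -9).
Direction vector d = Q - P = (-2, 7, -11)
x = 3 - 2t, y = 1 + 7t, z = 2 - 11t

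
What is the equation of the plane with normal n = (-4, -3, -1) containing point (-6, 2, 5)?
d = n·P = (-4)(-6) + (-3)(2) + (-1)(5) = 13
Plane: -4x - 3y - z = 13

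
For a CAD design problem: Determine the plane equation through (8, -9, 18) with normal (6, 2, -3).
d = n·P = (6)(8) + (2)(-9) + (-3)(18) = -24
Plane: 6x + 2y - 3z = -24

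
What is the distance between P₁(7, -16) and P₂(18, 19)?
Using the distance formula: d = sqrt((x₂-x₁)² + (y₂-y₁)²)
dx = 18 - 7 = 11
dy = 19 - (-16) = 35
d = sqrt(11² + 35²) = sqrt(121 + 1225) = sqrt(1346) = 36.69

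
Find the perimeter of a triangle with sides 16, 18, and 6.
Perimeter = sum of all sides
Perimeter = 16 + 18 + 6
Perimeter = 40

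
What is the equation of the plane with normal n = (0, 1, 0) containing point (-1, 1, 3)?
d = n·P = (0)(-1) + (1)(1) + (0)(3) = 1
Plane: y = 1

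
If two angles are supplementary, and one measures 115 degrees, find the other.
Supplementary angles sum to 180 degrees.
Other angle = 180 - 115
Other angle = 65 degrees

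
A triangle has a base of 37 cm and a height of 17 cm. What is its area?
Area = (1/2) * base * height
Area = (1/2) * 37 * 17
Area = 314.50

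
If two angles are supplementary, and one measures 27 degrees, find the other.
Supplementary angles sum to 180 degrees.
Other angle = 180 - 27
Other angle = 153 degrees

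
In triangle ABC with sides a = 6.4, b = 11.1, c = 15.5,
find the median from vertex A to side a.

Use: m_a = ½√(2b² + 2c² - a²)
m_a = ½√(2·11.1² + 2·15.5² - 6.4²)
m_a = ½√(246.42 + 480.5 - 40.96) = ½√685.96 = 13.1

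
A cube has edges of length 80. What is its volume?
Volume = s³
Volume = 80³
Volume = 512000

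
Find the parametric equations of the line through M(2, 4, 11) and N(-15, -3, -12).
Direction vector d = N - M = (-17, -7, -23)
x = 2 - 17t, y = 4 - 7t, z = 11 - 23t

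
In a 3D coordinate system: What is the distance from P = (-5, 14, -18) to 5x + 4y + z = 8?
d = |5(-5) + 4(14) + 1(-18) - (8)| / √(5² + 4² + 1²) = 5/√42 = 0.7715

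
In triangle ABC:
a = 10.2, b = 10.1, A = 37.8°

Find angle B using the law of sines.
sin(B)/b = sin(A)/a
sin(B) = b·sin(A)/a = 10.1·sin(37.8°)/10.2 = 0.606898
B = arcsin(0.606898) = 37.37°  (b ≤ a, so B ≤ A and the acute solution is unique)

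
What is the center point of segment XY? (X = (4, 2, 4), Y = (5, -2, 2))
Midpoint = ((4+5)/2, (2-2)/2, (4+2)/2) = (4.5, 0, 3)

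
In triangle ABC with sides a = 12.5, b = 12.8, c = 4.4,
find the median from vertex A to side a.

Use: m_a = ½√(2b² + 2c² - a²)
m_a = ½√(2·12.8² + 2·4.4² - 12.5²)
m_a = ½√(327.68 + 38.72 - 156.25) = ½√210.15 = 7.248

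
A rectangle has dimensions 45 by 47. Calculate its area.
Area = length * width
Area = 45 * 47
Area = 2115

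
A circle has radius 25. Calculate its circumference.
Circumference = 2 * pi * r
Circumference = 2 * pi * 25
Circumference = 157.08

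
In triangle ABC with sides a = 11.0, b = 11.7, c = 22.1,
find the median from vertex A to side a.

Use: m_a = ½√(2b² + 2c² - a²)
m_a = ½√(2·11.7² + 2·22.1² - 11.0²)
m_a = ½√(273.78 + 976.82 - 121) = ½√1129.6 = 16.8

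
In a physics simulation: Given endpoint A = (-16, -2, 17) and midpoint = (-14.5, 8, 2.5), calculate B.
B = (2×(-14.5) - (-16), 2×8 - (-2), 2×2.5 - 17) = (-13, 18, -12)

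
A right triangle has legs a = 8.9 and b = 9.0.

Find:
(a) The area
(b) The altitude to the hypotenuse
(a) Area = ½ab = ½·8.9·9.0 = 40.05
(b) Hypotenuse c = √(8.9² + 9.0²) = √160.21 = 12.6574
    Area = ½·c·h_c  →  h_c = 2·Area/c = 2·40.05/12.6574 = 6.328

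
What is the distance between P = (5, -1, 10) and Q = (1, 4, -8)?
d = √[(-4)² + (5)² + (-18)²] = √365 = 19.1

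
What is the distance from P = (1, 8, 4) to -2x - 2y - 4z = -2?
d = |(-2)(1) + (-2)(8) + (-4)(4) - (-2)| / √((-2)² + (-2)² + (-4)²) = 32/√24 = 6.532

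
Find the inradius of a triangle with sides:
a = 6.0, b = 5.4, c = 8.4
s = (a+b+c)/2 = (6.0+5.4+8.4)/2 = 9.9
Area = √(s(s-a)(s-b)(s-c)) = √(9.9·3.9·4.5·1.5) = 16.1437
r = Area/s = 16.1437/9.9 = 1.631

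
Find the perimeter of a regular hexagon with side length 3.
Perimeter = number of sides * side length
Perimeter = 6 * 3
Perimeter = 18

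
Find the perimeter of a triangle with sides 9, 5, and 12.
Perimeter = sum of all sides
Perimeter = 9 + 5 + 12
Perimeter = 26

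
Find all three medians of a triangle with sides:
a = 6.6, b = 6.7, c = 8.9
Using m_x = ½√(2y² + 2z² - x²):
m_a = ½√(2·6.7² + 2·8.9² - 6.6²) = ½√204.64 = 7.153
m_b = ½√(2·6.6² + 2·8.9² - 6.7²) = ½√200.65 = 7.083
m_c = ½√(2·6.6² + 2·6.7² - 8.9²) = ½√97.69 = 4.942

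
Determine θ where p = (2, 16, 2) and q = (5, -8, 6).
p·q = -106, |p|² = 264, |q|² = 125
cos θ = -106/√33000 ≈ -0.5835
θ ≈ 125.7°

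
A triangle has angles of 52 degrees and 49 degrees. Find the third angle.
Sum of angles in a triangle = 180 degrees
Third angle = 180 - 52 - 49
Third angle = 79 degrees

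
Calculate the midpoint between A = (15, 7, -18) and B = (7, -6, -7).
Midpoint = ((15+7)/2, (7-6)/2, (-18-7)/2) = (11, 0.5, -12.5)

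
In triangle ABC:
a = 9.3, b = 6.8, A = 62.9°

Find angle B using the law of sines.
sin(B)/b = sin(A)/a
sin(B) = b·sin(A)/a = 6.8·sin(62.9°)/9.3 = 0.650908
B = arcsin(0.650908) = 40.61°  (b ≤ a, so B ≤ A and the acute solution is unique)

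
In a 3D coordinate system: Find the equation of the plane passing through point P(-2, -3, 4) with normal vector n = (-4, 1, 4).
d = n·P = (-4)(-2) + (1)(-3) + (4)(4) = 21
Plane: -4x + y + 4z = 21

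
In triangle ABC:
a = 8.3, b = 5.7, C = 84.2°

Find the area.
Using A = ½ab·sin(C):
A = ½·8.3·5.7·sin(84.2°) = ½·47.31·0.994881 = 23.53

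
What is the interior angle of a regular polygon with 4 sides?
Interior angle of a regular n-gon = (n-2)*180/n
Interior angle = (4-2)*180/4
Interior angle = 2*180/4
Interior angle = 360/4
Interior angle = 90 degrees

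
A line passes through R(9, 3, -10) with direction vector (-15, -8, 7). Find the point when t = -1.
P(-1) = (9 + (-15)(-1), 3 + (-8)(-1), -10 + 7(-1)) = (24, 11, -17)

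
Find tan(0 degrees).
tan(0 degrees) = 0
Decimal approximation: 0.0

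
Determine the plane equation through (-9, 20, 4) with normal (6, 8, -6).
d = n·P = (6)(-9) + (8)(20) + (-6)(4) = 82
Plane: 6x + 8y - 6z = 82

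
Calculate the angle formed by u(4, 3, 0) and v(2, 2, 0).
u·v = 14, |u|² = 25, |v|² = 8
cos θ = 14/√200 ≈ 0.9899
θ ≈ 8.13°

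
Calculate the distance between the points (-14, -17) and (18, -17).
Using the distance formula: d = sqrt((x₂-x₁)² + (y₂-y₁)²)
dx = 18 - (-14) = 32
dy = (-17) - (-17) = 0
d = sqrt(32² + 0²) = sqrt(1024 + 0) = sqrt(1024) = 32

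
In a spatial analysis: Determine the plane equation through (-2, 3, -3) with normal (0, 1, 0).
d = n·P = (0)(-2) + (1)(3) + (0)(-3) = 3
Plane: y = 3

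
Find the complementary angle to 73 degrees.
Complementary angles sum to 90 degrees.
Other angle = 90 - 73
Other angle = 17 degrees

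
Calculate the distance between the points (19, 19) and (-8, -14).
Using the distance formula: d = sqrt((x₂-x₁)² + (y₂-y₁)²)
dx = (-8) - 19 = -27
dy = (-14) - 19 = -33
d = sqrt((-27)² + (-33)²) = sqrt(729 + 1089) = sqrt(1818) = 42.64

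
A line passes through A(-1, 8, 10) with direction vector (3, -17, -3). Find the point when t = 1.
P(1) = (-1 + 3(1), 8 + (-17)(1), 10 + (-3)(1)) = (2, -9, 7)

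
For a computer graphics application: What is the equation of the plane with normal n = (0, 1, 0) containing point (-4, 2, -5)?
d = n·P = (0)(-4) + (1)(2) + (0)(-5) = 2
Plane: y = 2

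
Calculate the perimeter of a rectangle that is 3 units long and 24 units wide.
Perimeter = 2 * (length + width)
Perimeter = 2 * (3 + 24)
Perimeter = 2 * 27
Perimeter = 54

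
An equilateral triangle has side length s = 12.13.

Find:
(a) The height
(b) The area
(a) Height h = s·√3/2 = 12.13·√3/2 = 10.5
(b) Area = (√3/4)·s² = (√3/4)·12.13² = (√3/4)·147.137 = 63.71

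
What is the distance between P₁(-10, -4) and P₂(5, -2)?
Using the distance formula: d = sqrt((x₂-x₁)² + (y₂-y₁)²)
dx = 5 - (-10) = 15
dy = (-2) - (-4) = 2
d = sqrt(15² + 2²) = sqrt(225 + 4) = sqrt(229) = 15.13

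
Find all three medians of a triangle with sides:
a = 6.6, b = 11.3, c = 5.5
Using m_x = ½√(2y² + 2z² - x²):
m_a = ½√(2·11.3² + 2·5.5² - 6.6²) = ½√272.32 = 8.251
m_b = ½√(2·6.6² + 2·5.5² - 11.3²) = ½√19.93 = 2.232
m_c = ½√(2·6.6² + 2·11.3² - 5.5²) = ½√312.25 = 8.835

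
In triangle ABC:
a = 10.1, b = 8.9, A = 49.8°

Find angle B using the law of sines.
sin(B)/b = sin(A)/a
sin(B) = b·sin(A)/a = 8.9·sin(49.8°)/10.1 = 0.673048
B = arcsin(0.673048) = 42.3°  (b ≤ a, so B ≤ A and the acute solution is unique)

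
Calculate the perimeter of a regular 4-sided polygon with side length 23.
Perimeter = number of sides * side length
Perimeter = 4 * 23
Perimeter = 92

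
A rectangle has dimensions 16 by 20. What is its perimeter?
Perimeter = 2 * (length + width)
Perimeter = 2 * (16 + 20)
Perimeter = 2 * 36
Perimeter = 72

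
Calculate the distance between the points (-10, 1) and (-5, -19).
Using the distance formula: d = sqrt((x₂-x₁)² + (y₂-y₁)²)
dx = (-5) - (-10) = 5
dy = (-19) - 1 = -20
d = sqrt(5² + (-20)²) = sqrt(25 + 400) = sqrt(425) = 20.62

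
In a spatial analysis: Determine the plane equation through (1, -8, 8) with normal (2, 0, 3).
d = n·P = (2)(1) + (0)(-8) + (3)(8) = 26
Plane: 2x + 3z = 26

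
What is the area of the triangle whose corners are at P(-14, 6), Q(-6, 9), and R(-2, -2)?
Using the coordinate formula: Area = (1/2)|x₁(y₂-y₃) + x₂(y₃-y₁) + x₃(y₁-y₂)|
Area = (1/2)|(-14)(9-(-2)) + (-6)((-2)-6) + (-2)(6-9)|
Area = (1/2)|(-14)*11 + (-6)*(-8) + (-2)*(-3)|
Area = (1/2)|(-154) + 48 + 6|
Area = (1/2)*100 = 50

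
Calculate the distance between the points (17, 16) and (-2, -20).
Using the distance formula: d = sqrt((x₂-x₁)² + (y₂-y₁)²)
dx = (-2) - 17 = -19
dy = (-20) - 16 = -36
d = sqrt((-19)² + (-36)²) = sqrt(361 + 1296) = sqrt(1657) = 40.71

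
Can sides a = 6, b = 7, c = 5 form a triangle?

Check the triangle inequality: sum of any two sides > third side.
Yes, triangle inequality satisfied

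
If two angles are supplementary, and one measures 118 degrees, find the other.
Supplementary angles sum to 180 degrees.
Other angle = 180 - 118
Other angle = 62 degrees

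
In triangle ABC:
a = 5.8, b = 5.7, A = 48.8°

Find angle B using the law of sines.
sin(B)/b = sin(A)/a
sin(B) = b·sin(A)/a = 5.7·sin(48.8°)/5.8 = 0.739442
B = arcsin(0.739442) = 47.68°  (b ≤ a, so B ≤ A and the acute solution is unique)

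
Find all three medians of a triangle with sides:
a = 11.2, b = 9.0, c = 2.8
Using m_x = ½√(2y² + 2z² - x²):
m_a = ½√(2·9.0² + 2·2.8² - 11.2²) = ½√52.24 = 3.614
m_b = ½√(2·11.2² + 2·2.8² - 9.0²) = ½√185.56 = 6.811
m_c = ½√(2·11.2² + 2·9.0² - 2.8²) = ½√405.04 = 10.06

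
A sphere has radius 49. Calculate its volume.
Volume = (4/3) * pi * r³
Volume = (4/3) * pi * 49³
Volume = (4/3) * pi * 117649
Volume = 492806.98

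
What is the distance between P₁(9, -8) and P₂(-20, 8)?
Using the distance formula: d = sqrt((x₂-x₁)² + (y₂-y₁)²)
dx = (-20) - 9 = -29
dy = 8 - (-8) = 16
d = sqrt((-29)² + 16²) = sqrt(841 + 256) = sqrt(1097) = 33.12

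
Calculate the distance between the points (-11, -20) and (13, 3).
Using the distance formula: d = sqrt((x₂-x₁)² + (y₂-y₁)²)
dx = 13 - (-11) = 24
dy = 3 - (-20) = 23
d = sqrt(24² + 23²) = sqrt(576 + 529) = sqrt(1105) = 33.24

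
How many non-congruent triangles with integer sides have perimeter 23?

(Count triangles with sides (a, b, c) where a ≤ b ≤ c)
With a ≤ b ≤ c and a + b + c = 23, the triangle inequality a + b > c gives c < 23/2, so c ≤ 11.
Iterate a from 1 to ⌊p/3⌋ = 7; for each a, b ranges from a to ⌊(p−a)/2⌋ with c = p − a − b, keeping only c ≥ b.
Triples: (1, 11, 11), (2, 10, 11), (3, 9, 11), …
Count = 14 triangles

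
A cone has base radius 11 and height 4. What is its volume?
Volume = (1/3) * pi * r² * h
Volume = (1/3) * pi * 11² * 4
Volume = (1/3) * pi * 121 * 4
Volume = (1/3) * pi * 484
Volume = 506.84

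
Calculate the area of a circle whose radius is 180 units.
Area = pi * r²
Area = pi * 180²
Area = pi * 32400
Area = 101787.60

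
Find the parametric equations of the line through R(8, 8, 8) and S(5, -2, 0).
Direction vector d = S - R = (-3, -10, -8)
x = 8 - 3t, y = 8 - 10t, z = 8 - 8t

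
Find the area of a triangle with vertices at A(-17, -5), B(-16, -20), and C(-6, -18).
Using the coordinate formula: Area = (1/2)|x₁(y₂-y₃) + x₂(y₃-y₁) + x₃(y₁-y₂)|
Area = (1/2)|(-17)((-20)-(-18)) + (-16)((-18)-(-5)) + (-6)((-5)-(-20))|
Area = (1/2)|(-17)*(-2) + (-16)*(-13) + (-6)*15|
Area = (1/2)|34 + 208 + (-90)|
Area = (1/2)*152 = 76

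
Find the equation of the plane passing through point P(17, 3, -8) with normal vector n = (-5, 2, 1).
d = n·P = (-5)(17) + (2)(3) + (1)(-8) = -87
Plane: -5x + 2y + z = -87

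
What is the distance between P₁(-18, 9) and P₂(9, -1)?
Using the distance formula: d = sqrt((x₂-x₁)² + (y₂-y₁)²)
dx = 9 - (-18) = 27
dy = (-1) - 9 = -10
d = sqrt(27² + (-10)²) = sqrt(729 + 100) = sqrt(829) = 28.79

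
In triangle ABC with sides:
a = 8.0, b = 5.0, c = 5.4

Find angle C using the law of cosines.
cos(C) = (a² + b² - c²)/(2ab)
cos(C) = (8.0² + 5.0² - 5.4²)/(2·8.0·5.0) = 59.84/80 = 0.748000
C = arccos(0.748000) = 41.58°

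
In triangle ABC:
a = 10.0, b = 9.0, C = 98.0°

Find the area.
Using A = ½ab·sin(C):
A = ½·10.0·9.0·sin(98.0°) = ½·90·0.990268 = 44.56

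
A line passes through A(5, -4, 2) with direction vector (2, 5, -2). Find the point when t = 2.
P(2) = (5 + 2(2), -4 + 5(2), 2 + (-2)(2)) = (9, 6, -2)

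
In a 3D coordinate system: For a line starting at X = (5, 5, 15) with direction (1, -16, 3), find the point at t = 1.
P(1) = (5 + 1(1), 5 + (-16)(1), 15 + 3(1)) = (6, -11, 18)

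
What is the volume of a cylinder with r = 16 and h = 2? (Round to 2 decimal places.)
Volume = pi * r² * h
Volume = pi * 16² * 2
Volume = pi * 256 * 2
Volume = pi * 512
Volume = 1608.50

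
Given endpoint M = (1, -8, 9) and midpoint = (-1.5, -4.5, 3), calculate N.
N = (2×(-1.5) - 1, 2×(-4.5) - (-8), 2×3 - 9) = (-4, -1, -3)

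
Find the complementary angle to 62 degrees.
Complementary angles sum to 90 degrees.
Other angle = 90 - 62
Other angle = 28 degrees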